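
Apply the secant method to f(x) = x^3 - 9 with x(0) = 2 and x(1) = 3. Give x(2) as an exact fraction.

39/19

f(2) = -1, f(3) = 18. x(2) = 3 - 18·(3 - 2)/(18 - (-1)) = 39/19.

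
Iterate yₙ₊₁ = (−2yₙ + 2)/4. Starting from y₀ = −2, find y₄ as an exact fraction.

y₁ = (−2·(−2) + 2)/4 = 3/2.
y₂ = (−2·(3/2) + 2)/4 = −1/4.
y₃ = (−2·(−1/4) + 2)/4 = 5/8.
y₄ = (−2·(5/8) + 2)/4 = 3/16.

3/16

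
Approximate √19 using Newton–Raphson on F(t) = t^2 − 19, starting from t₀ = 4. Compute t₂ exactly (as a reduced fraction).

F'(t) = 2t.
F(4) = −3, F'(4) = 8, so t₁ = 4 − (−3)/8 = 35/8.
F(35/8) = 9/64, F'(35/8) = 35/4, so t₂ = (35/8) − (9/64)/(35/4) = 2441/560.

2441/560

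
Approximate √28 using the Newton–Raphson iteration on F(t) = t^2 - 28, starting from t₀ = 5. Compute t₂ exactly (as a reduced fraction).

F'(t) = 2t.
F(5) = -3, F'(5) = 10, so t₁ = 5 - (-3)/10 = 53/10.
F(53/10) = 9/100, F'(53/10) = 53/5, so t₂ = (53/10) - (9/100)/(53/5) = 5609/1060.

5609/1060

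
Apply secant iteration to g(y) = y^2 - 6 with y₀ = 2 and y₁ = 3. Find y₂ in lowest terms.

12/5

g(2) = -2, g(3) = 3. y₂ = 3 - 3·(3 - 2)/(3 - (-2)) = 12/5.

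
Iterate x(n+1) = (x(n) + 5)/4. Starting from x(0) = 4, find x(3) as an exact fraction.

x(1) = (4 + 5)/4 = 9/4.
x(2) = ((9/4) + 5)/4 = 29/16.
x(3) = ((29/16) + 5)/4 = 109/64.

109/64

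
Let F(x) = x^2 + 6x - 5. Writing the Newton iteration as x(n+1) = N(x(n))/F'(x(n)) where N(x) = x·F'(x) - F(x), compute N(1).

6

F'(x) = 2x + 6.
N(x) = x·F'(x) - F(x) = x·(2x + 6) - (x^2 + 6x - 5) = x^2 + 5.
N(1) = 6.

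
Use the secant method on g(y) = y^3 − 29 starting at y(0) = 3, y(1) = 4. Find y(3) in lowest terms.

157673/51397

g(3) = −2, g(4) = 35. y(2) = 4 − 35·(4 − 3)/(35 − (−2)) = 113/37.
g(4) = 35, g(113/37) = −26040/50653. y(3) = (113/37) − (−26040/50653)·((113/37) − 4)/((−26040/50653) − 35) = 157673/51397.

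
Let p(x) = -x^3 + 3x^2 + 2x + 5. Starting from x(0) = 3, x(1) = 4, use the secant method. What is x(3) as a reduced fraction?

p(3) = 11, p(4) = -3. x(2) = 4 - (-3)·(4 - 3)/((-3) - 11) = 53/14.
p(4) = -3, p(53/14) = 3597/2744. x(3) = (53/14) - (3597/2744)·((53/14) - 4)/((3597/2744) - (-3)) = 15184/3943.

15184/3943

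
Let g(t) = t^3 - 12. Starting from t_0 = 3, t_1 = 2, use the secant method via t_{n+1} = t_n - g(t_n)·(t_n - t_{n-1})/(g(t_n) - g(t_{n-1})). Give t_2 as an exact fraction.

g(3) = 15, g(2) = -4. t_2 = 2 - (-4)·(2 - 3)/((-4) - 15) = 42/19.

42/19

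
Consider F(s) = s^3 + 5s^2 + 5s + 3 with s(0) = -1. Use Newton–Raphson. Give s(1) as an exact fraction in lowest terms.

F'(s) = 3s^2 + 10s + 5.
F(-1) = 2, F'(-1) = -2, so s(1) = (-1) - 2/(-2) = 0.

0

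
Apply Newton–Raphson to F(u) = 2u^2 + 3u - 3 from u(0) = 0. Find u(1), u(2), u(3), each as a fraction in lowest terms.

u(1) = 1, u(2) = 5/7, u(3) = 197/287

F'(u) = 4u + 3.
F(0) = -3, F'(0) = 3, so u(1) = 0 - (-3)/3 = 1.
F(1) = 2, F'(1) = 7, so u(2) = 1 - 2/7 = 5/7.
F(5/7) = 8/49, F'(5/7) = 41/7, so u(3) = (5/7) - (8/49)/(41/7) = 197/287.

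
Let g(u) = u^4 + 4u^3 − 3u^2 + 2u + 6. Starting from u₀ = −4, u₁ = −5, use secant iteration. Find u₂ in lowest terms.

−217/48

g(−4) = −50, g(−5) = 46. u₂ = (−5) − 46·((−5) − (−4))/(46 − (−50)) = −217/48.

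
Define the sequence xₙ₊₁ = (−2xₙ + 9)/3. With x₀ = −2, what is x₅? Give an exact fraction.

x₁ = (−2·(−2) + 9)/3 = 13/3.
x₂ = (−2·(13/3) + 9)/3 = 1/9.
x₃ = (−2·(1/9) + 9)/3 = 79/27.
x₄ = (−2·(79/27) + 9)/3 = 85/81.
x₅ = (−2·(85/81) + 9)/3 = 559/243.

559/243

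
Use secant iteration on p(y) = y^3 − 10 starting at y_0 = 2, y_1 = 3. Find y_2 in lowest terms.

40/19

p(2) = −2, p(3) = 17. y_2 = 3 − 17·(3 − 2)/(17 − (−2)) = 40/19.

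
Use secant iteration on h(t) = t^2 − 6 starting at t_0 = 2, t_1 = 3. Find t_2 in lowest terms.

12/5

h(2) = −2, h(3) = 3. t_2 = 3 − 3·(3 − 2)/(3 − (−2)) = 12/5.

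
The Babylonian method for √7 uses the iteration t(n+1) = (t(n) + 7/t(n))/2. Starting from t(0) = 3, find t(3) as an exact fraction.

32257/12192

t(1) = (3 + 7/3)/2 = 8/3.
t(2) = (8/3 + 7/(8/3))/2 = 127/48.
t(3) = (127/48 + 7/(127/48))/2 = 32257/12192.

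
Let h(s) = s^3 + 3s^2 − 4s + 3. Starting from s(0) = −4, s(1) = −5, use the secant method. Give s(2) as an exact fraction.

h(−4) = 3, h(−5) = −27. s(2) = (−5) − (−27)·((−5) − (−4))/((−27) − 3) = −41/10.

−41/10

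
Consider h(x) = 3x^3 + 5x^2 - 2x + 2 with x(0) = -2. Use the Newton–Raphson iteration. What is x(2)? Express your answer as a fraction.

h'(x) = 9x^2 + 10x - 2.
h(-2) = 2, h'(-2) = 14, so x(1) = (-2) - 2/14 = -15/7.
h(-15/7) = -94/343, h'(-15/7) = 877/49, so x(2) = (-15/7) - (-94/343)/(877/49) = -13061/6139.

-13061/6139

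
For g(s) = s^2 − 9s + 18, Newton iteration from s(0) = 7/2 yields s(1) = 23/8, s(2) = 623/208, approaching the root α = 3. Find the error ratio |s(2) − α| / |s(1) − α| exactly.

s(1) − α = 23/8 − 3 = −1/8, so |s(1) − α| = 1/8.
s(2) − α = 623/208 − 3 = −1/208, so |s(2) − α| = 1/208.
Ratio = (1/208) / (1/8) = 1/26.

1/26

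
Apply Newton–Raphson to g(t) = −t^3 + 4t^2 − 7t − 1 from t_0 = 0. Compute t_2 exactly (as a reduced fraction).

g'(t) = −3t^2 + 8t − 7.
g(0) = −1, g'(0) = −7, so t_1 = 0 − (−1)/(−7) = −1/7.
g(−1/7) = 29/343, g'(−1/7) = −402/49, so t_2 = (−1/7) − (29/343)/(−402/49) = −373/2814.

−373/2814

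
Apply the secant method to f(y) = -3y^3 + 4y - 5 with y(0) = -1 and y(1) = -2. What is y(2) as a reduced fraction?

f(-1) = -6, f(-2) = 11. y(2) = (-2) - 11·((-2) - (-1))/(11 - (-6)) = -23/17.

-23/17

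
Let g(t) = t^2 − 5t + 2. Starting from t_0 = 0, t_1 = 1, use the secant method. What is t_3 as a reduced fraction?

g(0) = 2, g(1) = −2. t_2 = 1 − (−2)·(1 − 0)/((−2) − 2) = 1/2.
g(1) = −2, g(1/2) = −1/4. t_3 = (1/2) − (−1/4)·((1/2) − 1)/((−1/4) − (−2)) = 3/7.

3/7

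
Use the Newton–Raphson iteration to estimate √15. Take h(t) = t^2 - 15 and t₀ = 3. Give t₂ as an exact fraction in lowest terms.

31/8

h'(t) = 2t.
h(3) = -6, h'(3) = 6, so t₁ = 3 - (-6)/6 = 4.
h(4) = 1, h'(4) = 8, so t₂ = 4 - 1/8 = 31/8.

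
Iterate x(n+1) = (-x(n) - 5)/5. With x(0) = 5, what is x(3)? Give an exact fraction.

-22/25

x(1) = (-5 - 5)/5 = -2.
x(2) = (-(-2) - 5)/5 = -3/5.
x(3) = (-(-3/5) - 5)/5 = -22/25.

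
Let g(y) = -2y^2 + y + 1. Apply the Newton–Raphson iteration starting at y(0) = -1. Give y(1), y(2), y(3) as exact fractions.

g'(y) = -4y + 1.
g(-1) = -2, g'(-1) = 5, so y(1) = (-1) - (-2)/5 = -3/5.
g(-3/5) = -8/25, g'(-3/5) = 17/5, so y(2) = (-3/5) - (-8/25)/(17/5) = -43/85.
g(-43/85) = -128/7225, g'(-43/85) = 257/85, so y(3) = (-43/85) - (-128/7225)/(257/85) = -10923/21845.

y(1) = -3/5, y(2) = -43/85, y(3) = -10923/21845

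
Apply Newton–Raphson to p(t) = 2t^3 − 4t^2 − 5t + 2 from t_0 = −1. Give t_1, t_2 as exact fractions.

p'(t) = 6t^2 − 8t − 5.
p(−1) = 1, p'(−1) = 9, so t_1 = (−1) − 1/9 = −10/9.
p(−10/9) = −92/729, p'(−10/9) = 305/27, so t_2 = (−10/9) − (−92/729)/(305/27) = −9058/8235.

t_1 = −10/9, t_2 = −9058/8235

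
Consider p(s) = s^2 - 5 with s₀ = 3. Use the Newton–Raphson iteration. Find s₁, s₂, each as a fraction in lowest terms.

s₁ = 7/3, s₂ = 47/21

p'(s) = 2s.
p(3) = 4, p'(3) = 6, so s₁ = 3 - 4/6 = 7/3.
p(7/3) = 4/9, p'(7/3) = 14/3, so s₂ = (7/3) - (4/9)/(14/3) = 47/21.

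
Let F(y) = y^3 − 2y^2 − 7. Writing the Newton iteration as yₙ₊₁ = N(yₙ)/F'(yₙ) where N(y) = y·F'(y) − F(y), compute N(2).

15

F'(y) = 3y^2 − 4y.
N(y) = y·F'(y) − F(y) = y·(3y^2 − 4y) − (y^3 − 2y^2 − 7) = 2y^3 − 2y^2 + 7.
N(2) = 15.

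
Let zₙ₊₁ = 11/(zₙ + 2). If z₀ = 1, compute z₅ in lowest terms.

3531/1379

z₁ = 11/(1 + 2) = 11/3.
z₂ = 11/(11/3 + 2) = 33/17.
z₃ = 11/(33/17 + 2) = 187/67.
z₄ = 11/(187/67 + 2) = 737/321.
z₅ = 11/(737/321 + 2) = 3531/1379.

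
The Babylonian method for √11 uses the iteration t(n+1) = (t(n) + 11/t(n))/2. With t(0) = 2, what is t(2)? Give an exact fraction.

401/120

t(1) = (2 + 11/2)/2 = 15/4.
t(2) = (15/4 + 11/(15/4))/2 = 401/120.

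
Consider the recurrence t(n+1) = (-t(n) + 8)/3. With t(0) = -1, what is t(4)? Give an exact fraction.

53/27

t(1) = (-(-1) + 8)/3 = 3.
t(2) = (-3 + 8)/3 = 5/3.
t(3) = (-(5/3) + 8)/3 = 19/9.
t(4) = (-(19/9) + 8)/3 = 53/27.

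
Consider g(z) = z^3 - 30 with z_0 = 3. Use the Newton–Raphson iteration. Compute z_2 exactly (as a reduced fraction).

32887/10584

g'(z) = 3z^2.
g(3) = -3, g'(3) = 27, so z_1 = 3 - (-3)/27 = 28/9.
g(28/9) = 82/729, g'(28/9) = 784/27, so z_2 = (28/9) - (82/729)/(784/27) = 32887/10584.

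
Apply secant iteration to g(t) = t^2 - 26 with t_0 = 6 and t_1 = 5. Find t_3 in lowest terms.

566/111

g(6) = 10, g(5) = -1. t_2 = 5 - (-1)·(5 - 6)/((-1) - 10) = 56/11.
g(5) = -1, g(56/11) = -10/121. t_3 = (56/11) - (-10/121)·((56/11) - 5)/((-10/121) - (-1)) = 566/111.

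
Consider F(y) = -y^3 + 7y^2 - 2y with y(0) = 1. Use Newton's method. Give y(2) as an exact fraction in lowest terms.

1325/3537

F'(y) = -3y^2 + 14y - 2.
F(1) = 4, F'(1) = 9, so y(1) = 1 - 4/9 = 5/9.
F(5/9) = 640/729, F'(5/9) = 131/27, so y(2) = (5/9) - (640/729)/(131/27) = 1325/3537.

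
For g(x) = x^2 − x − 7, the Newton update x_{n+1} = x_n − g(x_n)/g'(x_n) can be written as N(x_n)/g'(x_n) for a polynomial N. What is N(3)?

g'(x) = 2x − 1.
N(x) = x·g'(x) − g(x) = x·(2x − 1) − (x^2 − x − 7) = x^2 + 7.
N(3) = 16.

16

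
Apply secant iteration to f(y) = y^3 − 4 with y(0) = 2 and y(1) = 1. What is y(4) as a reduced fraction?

744241/471409

f(2) = 4, f(1) = −3. y(2) = 1 − (−3)·(1 − 2)/((−3) − 4) = 10/7.
f(1) = −3, f(10/7) = −372/343. y(3) = (10/7) − (−372/343)·((10/7) − 1)/((−372/343) − (−3)) = 122/73.
f(10/7) = −372/343, f(122/73) = 259780/389017. y(4) = (122/73) − (259780/389017)·((122/73) − (10/7))/((259780/389017) − (−372/343)) = 744241/471409.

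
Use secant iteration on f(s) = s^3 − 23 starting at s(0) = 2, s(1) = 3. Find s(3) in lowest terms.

f(2) = −15, f(3) = 4. s(2) = 3 − 4·(3 − 2)/(4 − (−15)) = 53/19.
f(3) = 4, f(53/19) = −8880/6859. s(3) = (53/19) − (−8880/6859)·((53/19) − 3)/((−8880/6859) − 4) = 25793/9079.

25793/9079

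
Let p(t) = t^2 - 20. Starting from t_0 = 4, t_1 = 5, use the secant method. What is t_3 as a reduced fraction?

76/17

p(4) = -4, p(5) = 5. t_2 = 5 - 5·(5 - 4)/(5 - (-4)) = 40/9.
p(5) = 5, p(40/9) = -20/81. t_3 = (40/9) - (-20/81)·((40/9) - 5)/((-20/81) - 5) = 76/17.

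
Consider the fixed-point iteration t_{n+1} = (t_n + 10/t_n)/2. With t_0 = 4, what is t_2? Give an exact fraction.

t_1 = (4 + 10/4)/2 = 13/4.
t_2 = (13/4 + 10/(13/4))/2 = 329/104.

329/104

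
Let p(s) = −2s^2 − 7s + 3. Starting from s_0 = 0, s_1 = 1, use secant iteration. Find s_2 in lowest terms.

p(0) = 3, p(1) = −6. s_2 = 1 − (−6)·(1 − 0)/((−6) − 3) = 1/3.

1/3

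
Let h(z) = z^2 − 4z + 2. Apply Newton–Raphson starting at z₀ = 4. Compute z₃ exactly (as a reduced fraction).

1393/408

h'(z) = 2z − 4.
h(4) = 2, h'(4) = 4, so z₁ = 4 − 2/4 = 7/2.
h(7/2) = 1/4, h'(7/2) = 3, so z₂ = (7/2) − (1/4)/3 = 41/12.
h(41/12) = 1/144, h'(41/12) = 17/6, so z₃ = (41/12) − (1/144)/(17/6) = 1393/408.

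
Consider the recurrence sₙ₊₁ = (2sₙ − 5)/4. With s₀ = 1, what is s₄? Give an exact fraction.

s₁ = (2·1 − 5)/4 = −3/4.
s₂ = (2·(−3/4) − 5)/4 = −13/8.
s₃ = (2·(−13/8) − 5)/4 = −33/16.
s₄ = (2·(−33/16) − 5)/4 = −73/32.

−73/32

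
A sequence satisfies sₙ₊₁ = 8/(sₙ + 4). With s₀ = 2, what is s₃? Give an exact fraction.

16/11

s₁ = 8/(2 + 4) = 4/3.
s₂ = 8/(4/3 + 4) = 3/2.
s₃ = 8/(3/2 + 4) = 16/11.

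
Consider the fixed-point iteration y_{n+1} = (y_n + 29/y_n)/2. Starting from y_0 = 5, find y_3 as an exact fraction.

528527/98145

y_1 = (5 + 29/5)/2 = 27/5.
y_2 = (27/5 + 29/(27/5))/2 = 727/135.
y_3 = (727/135 + 29/(727/135))/2 = 528527/98145.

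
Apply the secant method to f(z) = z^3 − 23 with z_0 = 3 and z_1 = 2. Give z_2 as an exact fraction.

53/19

f(3) = 4, f(2) = −15. z_2 = 2 − (−15)·(2 − 3)/((−15) − 4) = 53/19.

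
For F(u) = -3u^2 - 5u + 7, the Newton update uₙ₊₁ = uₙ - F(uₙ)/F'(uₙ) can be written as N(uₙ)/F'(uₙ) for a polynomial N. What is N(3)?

F'(u) = -6u - 5.
N(u) = u·F'(u) - F(u) = u·(-6u - 5) - (-3u^2 - 5u + 7) = -3u^2 - 7.
N(3) = -34.

-34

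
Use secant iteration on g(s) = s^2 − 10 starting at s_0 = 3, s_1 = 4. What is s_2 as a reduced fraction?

22/7

g(3) = −1, g(4) = 6. s_2 = 4 − 6·(4 − 3)/(6 − (−1)) = 22/7.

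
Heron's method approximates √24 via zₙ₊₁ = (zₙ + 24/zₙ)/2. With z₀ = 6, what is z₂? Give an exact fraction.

49/10

z₁ = (6 + 24/6)/2 = 5.
z₂ = (5 + 24/5)/2 = 49/10.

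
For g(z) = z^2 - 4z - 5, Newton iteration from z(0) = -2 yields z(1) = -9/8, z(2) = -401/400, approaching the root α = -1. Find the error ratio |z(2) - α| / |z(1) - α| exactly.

1/50

z(1) - α = -9/8 - (-1) = -9/8 + 1 = -1/8, so |z(1) - α| = 1/8.
z(2) - α = -401/400 - (-1) = -401/400 + 1 = -1/400, so |z(2) - α| = 1/400.
Ratio = (1/400) / (1/8) = 1/50.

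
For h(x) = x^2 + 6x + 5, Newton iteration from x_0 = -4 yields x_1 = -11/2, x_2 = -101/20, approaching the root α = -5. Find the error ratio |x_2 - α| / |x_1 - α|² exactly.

x_1 - α = -11/2 - (-5) = -11/2 + 5 = -1/2, so |x_1 - α| = 1/2.
x_2 - α = -101/20 - (-5) = -101/20 + 5 = -1/20, so |x_2 - α| = 1/20.
|x_1 - α|² = 1/4.
Ratio = (1/20) / (1/4) = 1/5.

1/5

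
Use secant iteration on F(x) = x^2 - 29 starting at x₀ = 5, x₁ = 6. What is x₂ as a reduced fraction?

59/11

F(5) = -4, F(6) = 7. x₂ = 6 - 7·(6 - 5)/(7 - (-4)) = 59/11.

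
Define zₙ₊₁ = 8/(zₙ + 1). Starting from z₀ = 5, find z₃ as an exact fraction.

z₁ = 8/(5 + 1) = 4/3.
z₂ = 8/(4/3 + 1) = 24/7.
z₃ = 8/(24/7 + 1) = 56/31.

56/31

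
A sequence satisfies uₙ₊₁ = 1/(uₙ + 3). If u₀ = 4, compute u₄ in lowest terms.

u₁ = 1/(4 + 3) = 1/7.
u₂ = 1/(1/7 + 3) = 7/22.
u₃ = 1/(7/22 + 3) = 22/73.
u₄ = 1/(22/73 + 3) = 73/241.

73/241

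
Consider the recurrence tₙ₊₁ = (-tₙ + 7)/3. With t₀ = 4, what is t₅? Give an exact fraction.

47/27

t₁ = (-4 + 7)/3 = 1.
t₂ = (-1 + 7)/3 = 2.
t₃ = (-2 + 7)/3 = 5/3.
t₄ = (-(5/3) + 7)/3 = 16/9.
t₅ = (-(16/9) + 7)/3 = 47/27.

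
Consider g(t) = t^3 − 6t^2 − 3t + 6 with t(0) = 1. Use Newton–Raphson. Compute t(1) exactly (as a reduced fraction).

5/6

g'(t) = 3t^2 − 12t − 3.
g(1) = −2, g'(1) = −12, so t(1) = 1 − (−2)/(−12) = 5/6.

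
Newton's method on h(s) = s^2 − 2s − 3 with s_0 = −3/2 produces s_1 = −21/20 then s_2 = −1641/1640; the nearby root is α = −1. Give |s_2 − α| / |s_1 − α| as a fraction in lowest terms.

1/82

s_1 − α = −21/20 − (−1) = −21/20 + 1 = −1/20, so |s_1 − α| = 1/20.
s_2 − α = −1641/1640 − (−1) = −1641/1640 + 1 = −1/1640, so |s_2 − α| = 1/1640.
Ratio = (1/1640) / (1/20) = 1/82.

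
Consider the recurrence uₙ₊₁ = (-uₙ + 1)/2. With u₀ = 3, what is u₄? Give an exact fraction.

u₁ = (-3 + 1)/2 = -1.
u₂ = (-(-1) + 1)/2 = 1.
u₃ = (-1 + 1)/2 = 0.
u₄ = (-0 + 1)/2 = 1/2.

1/2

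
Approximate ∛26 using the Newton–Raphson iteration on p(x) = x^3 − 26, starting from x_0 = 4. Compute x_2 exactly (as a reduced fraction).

636245/213444

p'(x) = 3x^2.
p(4) = 38, p'(4) = 48, so x_1 = 4 − 38/48 = 77/24.
p(77/24) = 97109/13824, p'(77/24) = 5929/192, so x_2 = (77/24) − (97109/13824)/(5929/192) = 636245/213444.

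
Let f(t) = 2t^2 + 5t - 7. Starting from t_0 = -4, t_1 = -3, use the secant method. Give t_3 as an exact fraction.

-249/71

f(-4) = 5, f(-3) = -4. t_2 = (-3) - (-4)·((-3) - (-4))/((-4) - 5) = -31/9.
f(-3) = -4, f(-31/9) = -40/81. t_3 = (-31/9) - (-40/81)·((-31/9) - (-3))/((-40/81) - (-4)) = -249/71.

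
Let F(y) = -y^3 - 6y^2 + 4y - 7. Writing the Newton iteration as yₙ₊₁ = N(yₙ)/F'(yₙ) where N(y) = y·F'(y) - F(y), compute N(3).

F'(y) = -3y^2 - 12y + 4.
N(y) = y·F'(y) - F(y) = y·(-3y^2 - 12y + 4) - (-y^3 - 6y^2 + 4y - 7) = -2y^3 - 6y^2 + 7.
N(3) = -101.

-101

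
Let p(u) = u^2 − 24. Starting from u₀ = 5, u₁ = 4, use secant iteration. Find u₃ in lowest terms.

p(5) = 1, p(4) = −8. u₂ = 4 − (−8)·(4 − 5)/((−8) − 1) = 44/9.
p(4) = −8, p(44/9) = −8/81. u₃ = (44/9) − (−8/81)·((44/9) − 4)/((−8/81) − (−8)) = 49/10.

49/10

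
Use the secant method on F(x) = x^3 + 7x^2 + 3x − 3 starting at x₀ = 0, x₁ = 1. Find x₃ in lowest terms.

159/401

F(0) = −3, F(1) = 8. x₂ = 1 − 8·(1 − 0)/(8 − (−3)) = 3/11.
F(1) = 8, F(3/11) = −2184/1331. x₃ = (3/11) − (−2184/1331)·((3/11) − 1)/((−2184/1331) − 8) = 159/401.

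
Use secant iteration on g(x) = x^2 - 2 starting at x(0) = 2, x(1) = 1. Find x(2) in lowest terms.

4/3

g(2) = 2, g(1) = -1. x(2) = 1 - (-1)·(1 - 2)/((-1) - 2) = 4/3.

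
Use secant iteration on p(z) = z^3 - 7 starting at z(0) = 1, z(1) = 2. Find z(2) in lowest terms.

13/7

p(1) = -6, p(2) = 1. z(2) = 2 - 1·(2 - 1)/(1 - (-6)) = 13/7.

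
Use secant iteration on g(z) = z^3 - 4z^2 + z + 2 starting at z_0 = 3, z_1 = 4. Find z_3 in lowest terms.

553/157

g(3) = -4, g(4) = 6. z_2 = 4 - 6·(4 - 3)/(6 - (-4)) = 17/5.
g(4) = 6, g(17/5) = -192/125. z_3 = (17/5) - (-192/125)·((17/5) - 4)/((-192/125) - 6) = 553/157.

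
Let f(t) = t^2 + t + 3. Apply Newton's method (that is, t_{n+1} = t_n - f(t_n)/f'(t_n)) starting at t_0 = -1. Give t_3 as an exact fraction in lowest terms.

f'(t) = 2t + 1.
f(-1) = 3, f'(-1) = -1, so t_1 = (-1) - 3/(-1) = 2.
f(2) = 9, f'(2) = 5, so t_2 = 2 - 9/5 = 1/5.
f(1/5) = 81/25, f'(1/5) = 7/5, so t_3 = (1/5) - (81/25)/(7/5) = -74/35.

-74/35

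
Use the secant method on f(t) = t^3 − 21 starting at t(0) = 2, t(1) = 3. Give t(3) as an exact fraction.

8035/2919

f(2) = −13, f(3) = 6. t(2) = 3 − 6·(3 − 2)/(6 − (−13)) = 51/19.
f(3) = 6, f(51/19) = −11388/6859. t(3) = (51/19) − (−11388/6859)·((51/19) − 3)/((−11388/6859) − 6) = 8035/2919.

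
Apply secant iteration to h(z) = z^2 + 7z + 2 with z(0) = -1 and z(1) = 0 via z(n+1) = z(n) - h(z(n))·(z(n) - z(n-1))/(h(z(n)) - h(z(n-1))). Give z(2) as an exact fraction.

h(-1) = -4, h(0) = 2. z(2) = 0 - 2·(0 - (-1))/(2 - (-4)) = -1/3.

-1/3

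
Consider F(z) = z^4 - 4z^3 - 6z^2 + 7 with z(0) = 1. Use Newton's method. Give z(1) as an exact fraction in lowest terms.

9/10

F'(z) = 4z^3 - 12z^2 - 12z.
F(1) = -2, F'(1) = -20, so z(1) = 1 - (-2)/(-20) = 9/10.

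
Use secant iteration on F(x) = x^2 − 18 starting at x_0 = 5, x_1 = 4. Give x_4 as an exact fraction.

F(5) = 7, F(4) = −2. x_2 = 4 − (−2)·(4 − 5)/((−2) − 7) = 38/9.
F(4) = −2, F(38/9) = −14/81. x_3 = (38/9) − (−14/81)·((38/9) − 4)/((−14/81) − (−2)) = 157/37.
F(38/9) = −14/81, F(157/37) = 7/1369. x_4 = (157/37) − (7/1369)·((157/37) − (38/9))/((7/1369) − (−14/81)) = 11960/2819.

11960/2819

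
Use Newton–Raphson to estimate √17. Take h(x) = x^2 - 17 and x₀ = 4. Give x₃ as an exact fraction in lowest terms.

h'(x) = 2x.
h(4) = -1, h'(4) = 8, so x₁ = 4 - (-1)/8 = 33/8.
h(33/8) = 1/64, h'(33/8) = 33/4, so x₂ = (33/8) - (1/64)/(33/4) = 2177/528.
h(2177/528) = 1/278784, h'(2177/528) = 2177/264, so x₃ = (2177/528) - (1/278784)/(2177/264) = 9478657/2298912.

9478657/2298912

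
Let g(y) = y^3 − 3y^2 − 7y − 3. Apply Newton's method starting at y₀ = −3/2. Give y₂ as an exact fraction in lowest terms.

g'(y) = 3y^2 − 6y − 7.
g(−3/2) = −21/8, g'(−3/2) = 35/4, so y₁ = (−3/2) − (−21/8)/(35/4) = −6/5.
g(−6/5) = −81/125, g'(−6/5) = 113/25, so y₂ = (−6/5) − (−81/125)/(113/25) = −597/565.

−597/565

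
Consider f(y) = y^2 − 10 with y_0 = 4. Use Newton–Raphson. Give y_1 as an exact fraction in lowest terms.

f'(y) = 2y.
f(4) = 6, f'(4) = 8, so y_1 = 4 − 6/8 = 13/4.

13/4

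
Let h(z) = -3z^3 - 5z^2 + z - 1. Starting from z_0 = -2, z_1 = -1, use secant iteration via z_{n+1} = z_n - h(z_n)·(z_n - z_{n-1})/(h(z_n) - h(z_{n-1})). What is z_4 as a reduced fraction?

h(-2) = 1, h(-1) = -4. z_2 = (-1) - (-4)·((-1) - (-2))/((-4) - 1) = -9/5.
h(-1) = -4, h(-9/5) = -188/125. z_3 = (-9/5) - (-188/125)·((-9/5) - (-1))/((-188/125) - (-4)) = -89/39.
h(-9/5) = -188/125, h(-89/39) = 13912/2197. z_4 = (-89/39) - (13912/2197)·((-89/39) - (-9/5))/((13912/2197) - (-188/125)) = -64991/34341.

-64991/34341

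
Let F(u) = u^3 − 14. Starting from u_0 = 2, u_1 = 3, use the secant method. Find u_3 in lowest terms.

18386/7693

F(2) = −6, F(3) = 13. u_2 = 3 − 13·(3 − 2)/(13 − (−6)) = 44/19.
F(3) = 13, F(44/19) = −10842/6859. u_3 = (44/19) − (−10842/6859)·((44/19) − 3)/((−10842/6859) − 13) = 18386/7693.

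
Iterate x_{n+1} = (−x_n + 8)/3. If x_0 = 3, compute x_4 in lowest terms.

163/81

x_1 = (−3 + 8)/3 = 5/3.
x_2 = (−(5/3) + 8)/3 = 19/9.
x_3 = (−(19/9) + 8)/3 = 53/27.
x_4 = (−(53/27) + 8)/3 = 163/81.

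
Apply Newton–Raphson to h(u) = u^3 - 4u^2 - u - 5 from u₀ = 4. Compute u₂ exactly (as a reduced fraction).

h'(u) = 3u^2 - 8u - 1.
h(4) = -9, h'(4) = 15, so u₁ = 4 - (-9)/15 = 23/5.
h(23/5) = 387/125, h'(23/5) = 642/25, so u₂ = (23/5) - (387/125)/(642/25) = 4793/1070.

4793/1070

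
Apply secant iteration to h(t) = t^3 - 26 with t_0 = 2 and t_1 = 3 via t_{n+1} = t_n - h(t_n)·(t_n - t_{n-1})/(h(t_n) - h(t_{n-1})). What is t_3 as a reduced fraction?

h(2) = -18, h(3) = 1. t_2 = 3 - 1·(3 - 2)/(1 - (-18)) = 56/19.
h(3) = 1, h(56/19) = -2718/6859. t_3 = (56/19) - (-2718/6859)·((56/19) - 3)/((-2718/6859) - 1) = 28370/9577.

28370/9577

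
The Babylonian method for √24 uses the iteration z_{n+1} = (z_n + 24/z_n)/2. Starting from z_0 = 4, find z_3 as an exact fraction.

z_1 = (4 + 24/4)/2 = 5.
z_2 = (5 + 24/5)/2 = 49/10.
z_3 = (49/10 + 24/(49/10))/2 = 4801/980.

4801/980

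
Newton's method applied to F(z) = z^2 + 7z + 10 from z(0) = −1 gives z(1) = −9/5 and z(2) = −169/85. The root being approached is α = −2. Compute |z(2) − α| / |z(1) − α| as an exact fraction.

1/17

z(1) − α = −9/5 − (−2) = −9/5 + 2 = 1/5, so |z(1) − α| = 1/5.
z(2) − α = −169/85 − (−2) = −169/85 + 2 = 1/85, so |z(2) − α| = 1/85.
Ratio = (1/85) / (1/5) = 1/17.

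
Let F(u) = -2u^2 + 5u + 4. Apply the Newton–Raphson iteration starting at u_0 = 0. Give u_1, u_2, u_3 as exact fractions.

u_1 = -4/5, u_2 = -132/205, u_3 = -202948/318365

F'(u) = -4u + 5.
F(0) = 4, F'(0) = 5, so u_1 = 0 - 4/5 = -4/5.
F(-4/5) = -32/25, F'(-4/5) = 41/5, so u_2 = (-4/5) - (-32/25)/(41/5) = -132/205.
F(-132/205) = -2048/42025, F'(-132/205) = 1553/205, so u_3 = (-132/205) - (-2048/42025)/(1553/205) = -202948/318365.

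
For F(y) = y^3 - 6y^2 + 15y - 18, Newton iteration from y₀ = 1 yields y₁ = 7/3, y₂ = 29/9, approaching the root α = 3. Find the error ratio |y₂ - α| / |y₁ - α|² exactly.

1/2

y₁ - α = 7/3 - 3 = -2/3, so |y₁ - α| = 2/3.
y₂ - α = 29/9 - 3 = 2/9, so |y₂ - α| = 2/9.
|y₁ - α|² = 4/9.
Ratio = (2/9) / (4/9) = 1/2.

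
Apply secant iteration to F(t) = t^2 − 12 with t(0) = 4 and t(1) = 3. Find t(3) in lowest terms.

52/15

F(4) = 4, F(3) = −3. t(2) = 3 − (−3)·(3 − 4)/((−3) − 4) = 24/7.
F(3) = −3, F(24/7) = −12/49. t(3) = (24/7) − (−12/49)·((24/7) − 3)/((−12/49) − (−3)) = 52/15.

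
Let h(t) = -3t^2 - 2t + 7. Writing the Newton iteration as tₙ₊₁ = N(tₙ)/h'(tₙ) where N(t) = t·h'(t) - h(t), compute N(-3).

-34

h'(t) = -6t - 2.
N(t) = t·h'(t) - h(t) = t·(-6t - 2) - (-3t^2 - 2t + 7) = -3t^2 - 7.
N(-3) = -34.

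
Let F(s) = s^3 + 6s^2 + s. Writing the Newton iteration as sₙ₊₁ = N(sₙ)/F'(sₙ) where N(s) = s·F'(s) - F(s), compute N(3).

F'(s) = 3s^2 + 12s + 1.
N(s) = s·F'(s) - F(s) = s·(3s^2 + 12s + 1) - (s^3 + 6s^2 + s) = 2s^3 + 6s^2.
N(3) = 108.

108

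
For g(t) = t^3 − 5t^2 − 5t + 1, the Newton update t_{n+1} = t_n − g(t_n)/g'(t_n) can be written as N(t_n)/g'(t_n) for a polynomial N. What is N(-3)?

g'(t) = 3t^2 − 10t − 5.
N(t) = t·g'(t) − g(t) = t·(3t^2 − 10t − 5) − (t^3 − 5t^2 − 5t + 1) = 2t^3 − 5t^2 − 1.
N(-3) = −100.

−100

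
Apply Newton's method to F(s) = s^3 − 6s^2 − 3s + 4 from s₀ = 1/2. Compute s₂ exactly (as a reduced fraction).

F'(s) = 3s^2 − 12s − 3.
F(1/2) = 9/8, F'(1/2) = −33/4, so s₁ = (1/2) − (9/8)/(−33/4) = 7/11.
F(7/11) = −108/1331, F'(7/11) = −1140/121, so s₂ = (7/11) − (−108/1331)/(−1140/121) = 656/1045.

656/1045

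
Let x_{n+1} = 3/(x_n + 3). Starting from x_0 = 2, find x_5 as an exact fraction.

x_1 = 3/(2 + 3) = 3/5.
x_2 = 3/(3/5 + 3) = 5/6.
x_3 = 3/(5/6 + 3) = 18/23.
x_4 = 3/(18/23 + 3) = 23/29.
x_5 = 3/(23/29 + 3) = 87/110.

87/110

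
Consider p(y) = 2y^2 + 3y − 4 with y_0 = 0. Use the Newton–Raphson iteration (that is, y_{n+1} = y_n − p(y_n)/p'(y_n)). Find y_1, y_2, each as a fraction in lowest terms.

p'(y) = 4y + 3.
p(0) = −4, p'(0) = 3, so y_1 = 0 − (−4)/3 = 4/3.
p(4/3) = 32/9, p'(4/3) = 25/3, so y_2 = (4/3) − (32/9)/(25/3) = 68/75.

y_1 = 4/3, y_2 = 68/75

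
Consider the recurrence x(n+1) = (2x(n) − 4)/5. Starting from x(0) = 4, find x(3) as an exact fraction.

x(1) = (2·4 − 4)/5 = 4/5.
x(2) = (2·(4/5) − 4)/5 = −12/25.
x(3) = (2·(−12/25) − 4)/5 = −124/125.

−124/125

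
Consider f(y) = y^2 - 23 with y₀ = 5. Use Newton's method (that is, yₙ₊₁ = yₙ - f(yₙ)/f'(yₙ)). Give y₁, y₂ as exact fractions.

f'(y) = 2y.
f(5) = 2, f'(5) = 10, so y₁ = 5 - 2/10 = 24/5.
f(24/5) = 1/25, f'(24/5) = 48/5, so y₂ = (24/5) - (1/25)/(48/5) = 1151/240.

y₁ = 24/5, y₂ = 1151/240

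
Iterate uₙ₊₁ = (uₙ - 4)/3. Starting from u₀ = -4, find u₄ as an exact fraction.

-164/81

u₁ = ((-4) - 4)/3 = -8/3.
u₂ = ((-8/3) - 4)/3 = -20/9.
u₃ = ((-20/9) - 4)/3 = -56/27.
u₄ = ((-56/27) - 4)/3 = -164/81.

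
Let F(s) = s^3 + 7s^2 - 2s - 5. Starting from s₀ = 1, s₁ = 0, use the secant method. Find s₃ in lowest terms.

180/163

F(1) = 1, F(0) = -5. s₂ = 0 - (-5)·(0 - 1)/((-5) - 1) = 5/6.
F(0) = -5, F(5/6) = -265/216. s₃ = (5/6) - (-265/216)·((5/6) - 0)/((-265/216) - (-5)) = 180/163.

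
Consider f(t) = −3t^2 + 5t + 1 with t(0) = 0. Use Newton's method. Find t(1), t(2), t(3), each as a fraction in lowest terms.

t(1) = −1/5, t(2) = −28/155, t(3) = −26377/146165

f'(t) = −6t + 5.
f(0) = 1, f'(0) = 5, so t(1) = 0 − 1/5 = −1/5.
f(−1/5) = −3/25, f'(−1/5) = 31/5, so t(2) = (−1/5) − (−3/25)/(31/5) = −28/155.
f(−28/155) = −27/24025, f'(−28/155) = 943/155, so t(3) = (−28/155) − (−27/24025)/(943/155) = −26377/146165.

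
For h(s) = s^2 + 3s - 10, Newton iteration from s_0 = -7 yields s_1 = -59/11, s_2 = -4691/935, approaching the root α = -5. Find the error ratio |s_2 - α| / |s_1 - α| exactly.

4/85

s_1 - α = -59/11 - (-5) = -59/11 + 5 = -4/11, so |s_1 - α| = 4/11.
s_2 - α = -4691/935 - (-5) = -4691/935 + 5 = -16/935, so |s_2 - α| = 16/935.
Ratio = (16/935) / (4/11) = 4/85.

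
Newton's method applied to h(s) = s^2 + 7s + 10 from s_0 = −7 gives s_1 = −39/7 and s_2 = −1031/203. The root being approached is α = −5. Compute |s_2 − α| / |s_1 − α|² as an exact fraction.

7/29

s_1 − α = −39/7 − (−5) = −39/7 + 5 = −4/7, so |s_1 − α| = 4/7.
s_2 − α = −1031/203 − (−5) = −1031/203 + 5 = −16/203, so |s_2 − α| = 16/203.
|s_1 − α|² = 16/49.
Ratio = (16/203) / (16/49) = 7/29.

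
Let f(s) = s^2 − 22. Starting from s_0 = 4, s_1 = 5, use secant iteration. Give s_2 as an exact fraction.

14/3

f(4) = −6, f(5) = 3. s_2 = 5 − 3·(5 − 4)/(3 − (−6)) = 14/3.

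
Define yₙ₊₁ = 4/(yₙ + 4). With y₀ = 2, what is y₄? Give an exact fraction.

34/41

y₁ = 4/(2 + 4) = 2/3.
y₂ = 4/(2/3 + 4) = 6/7.
y₃ = 4/(6/7 + 4) = 14/17.
y₄ = 4/(14/17 + 4) = 34/41.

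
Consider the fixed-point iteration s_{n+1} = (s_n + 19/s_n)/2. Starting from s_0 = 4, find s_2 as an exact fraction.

2441/560

s_1 = (4 + 19/4)/2 = 35/8.
s_2 = (35/8 + 19/(35/8))/2 = 2441/560.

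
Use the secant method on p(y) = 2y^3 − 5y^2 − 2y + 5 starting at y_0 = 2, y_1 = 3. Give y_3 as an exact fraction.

p(2) = −3, p(3) = 8. y_2 = 3 − 8·(3 − 2)/(8 − (−3)) = 25/11.
p(3) = 8, p(25/11) = −2520/1331. y_3 = (25/11) − (−2520/1331)·((25/11) − 3)/((−2520/1331) − 8) = 1985/823.

1985/823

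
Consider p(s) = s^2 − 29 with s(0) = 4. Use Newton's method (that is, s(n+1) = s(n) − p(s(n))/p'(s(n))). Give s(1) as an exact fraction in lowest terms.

45/8

p'(s) = 2s.
p(4) = −13, p'(4) = 8, so s(1) = 4 − (−13)/8 = 45/8.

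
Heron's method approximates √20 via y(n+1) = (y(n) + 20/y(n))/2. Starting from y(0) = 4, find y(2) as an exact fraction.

161/36

y(1) = (4 + 20/4)/2 = 9/2.
y(2) = (9/2 + 20/(9/2))/2 = 161/36.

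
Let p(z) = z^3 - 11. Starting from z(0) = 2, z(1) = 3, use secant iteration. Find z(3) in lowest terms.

p(2) = -3, p(3) = 16. z(2) = 3 - 16·(3 - 2)/(16 - (-3)) = 41/19.
p(3) = 16, p(41/19) = -6528/6859. z(3) = (41/19) - (-6528/6859)·((41/19) - 3)/((-6528/6859) - 16) = 16025/7267.

16025/7267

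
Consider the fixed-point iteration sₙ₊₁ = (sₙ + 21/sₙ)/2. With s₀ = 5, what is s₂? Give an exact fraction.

527/115

s₁ = (5 + 21/5)/2 = 23/5.
s₂ = (23/5 + 21/(23/5))/2 = 527/115.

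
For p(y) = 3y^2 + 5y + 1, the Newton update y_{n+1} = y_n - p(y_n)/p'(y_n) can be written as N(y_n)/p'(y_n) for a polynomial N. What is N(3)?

p'(y) = 6y + 5.
N(y) = y·p'(y) - p(y) = y·(6y + 5) - (3y^2 + 5y + 1) = 3y^2 - 1.
N(3) = 26.

26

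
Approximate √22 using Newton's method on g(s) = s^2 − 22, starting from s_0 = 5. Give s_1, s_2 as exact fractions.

s_1 = 47/10, s_2 = 4409/940

g'(s) = 2s.
g(5) = 3, g'(5) = 10, so s_1 = 5 − 3/10 = 47/10.
g(47/10) = 9/100, g'(47/10) = 47/5, so s_2 = (47/10) − (9/100)/(47/5) = 4409/940.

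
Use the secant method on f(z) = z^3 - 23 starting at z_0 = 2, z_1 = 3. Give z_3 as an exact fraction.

f(2) = -15, f(3) = 4. z_2 = 3 - 4·(3 - 2)/(4 - (-15)) = 53/19.
f(3) = 4, f(53/19) = -8880/6859. z_3 = (53/19) - (-8880/6859)·((53/19) - 3)/((-8880/6859) - 4) = 25793/9079.

25793/9079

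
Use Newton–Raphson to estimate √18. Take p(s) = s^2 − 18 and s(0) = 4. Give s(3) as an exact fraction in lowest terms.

665857/156944

p'(s) = 2s.
p(4) = −2, p'(4) = 8, so s(1) = 4 − (−2)/8 = 17/4.
p(17/4) = 1/16, p'(17/4) = 17/2, so s(2) = (17/4) − (1/16)/(17/2) = 577/136.
p(577/136) = 1/18496, p'(577/136) = 577/68, so s(3) = (577/136) − (1/18496)/(577/68) = 665857/156944.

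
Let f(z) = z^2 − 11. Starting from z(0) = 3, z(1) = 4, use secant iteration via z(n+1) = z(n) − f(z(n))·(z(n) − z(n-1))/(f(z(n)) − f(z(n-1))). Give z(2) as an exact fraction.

f(3) = −2, f(4) = 5. z(2) = 4 − 5·(4 − 3)/(5 − (−2)) = 23/7.

23/7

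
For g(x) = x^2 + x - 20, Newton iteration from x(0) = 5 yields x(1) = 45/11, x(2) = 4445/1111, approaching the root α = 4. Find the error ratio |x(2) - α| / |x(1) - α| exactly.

x(1) - α = 45/11 - 4 = 1/11, so |x(1) - α| = 1/11.
x(2) - α = 4445/1111 - 4 = 1/1111, so |x(2) - α| = 1/1111.
Ratio = (1/1111) / (1/11) = 1/101.

1/101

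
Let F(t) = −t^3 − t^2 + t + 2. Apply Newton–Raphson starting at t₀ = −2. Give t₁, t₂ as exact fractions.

F'(t) = −3t^2 − 2t + 1.
F(−2) = 4, F'(−2) = −7, so t₁ = (−2) − 4/(−7) = −10/7.
F(−10/7) = 496/343, F'(−10/7) = −111/49, so t₂ = (−10/7) − (496/343)/(−111/49) = −614/777.

t₁ = −10/7, t₂ = −614/777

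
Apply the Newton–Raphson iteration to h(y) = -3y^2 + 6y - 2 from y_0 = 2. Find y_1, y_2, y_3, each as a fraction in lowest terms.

y_1 = 5/3, y_2 = 19/12, y_3 = 265/168

h'(y) = -6y + 6.
h(2) = -2, h'(2) = -6, so y_1 = 2 - (-2)/(-6) = 5/3.
h(5/3) = -1/3, h'(5/3) = -4, so y_2 = (5/3) - (-1/3)/(-4) = 19/12.
h(19/12) = -1/48, h'(19/12) = -7/2, so y_3 = (19/12) - (-1/48)/(-7/2) = 265/168.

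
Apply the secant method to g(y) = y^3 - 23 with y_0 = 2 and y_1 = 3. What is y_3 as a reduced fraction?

25793/9079

g(2) = -15, g(3) = 4. y_2 = 3 - 4·(3 - 2)/(4 - (-15)) = 53/19.
g(3) = 4, g(53/19) = -8880/6859. y_3 = (53/19) - (-8880/6859)·((53/19) - 3)/((-8880/6859) - 4) = 25793/9079.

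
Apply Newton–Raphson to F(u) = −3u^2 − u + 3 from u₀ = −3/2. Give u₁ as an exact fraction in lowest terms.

−39/32

F'(u) = −6u − 1.
F(−3/2) = −9/4, F'(−3/2) = 8, so u₁ = (−3/2) − (−9/4)/8 = −39/32.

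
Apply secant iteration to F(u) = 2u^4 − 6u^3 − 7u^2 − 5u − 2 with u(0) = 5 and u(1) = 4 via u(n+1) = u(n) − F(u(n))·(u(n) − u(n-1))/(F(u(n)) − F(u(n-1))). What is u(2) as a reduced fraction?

611/152

F(5) = 298, F(4) = −6. u(2) = 4 − (−6)·(4 − 5)/((−6) − 298) = 611/152.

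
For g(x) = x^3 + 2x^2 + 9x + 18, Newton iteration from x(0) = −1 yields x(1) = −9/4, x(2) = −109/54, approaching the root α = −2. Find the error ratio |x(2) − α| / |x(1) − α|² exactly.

8/27

x(1) − α = −9/4 − (−2) = −9/4 + 2 = −1/4, so |x(1) − α| = 1/4.
x(2) − α = −109/54 − (−2) = −109/54 + 2 = −1/54, so |x(2) − α| = 1/54.
|x(1) − α|² = 1/16.
Ratio = (1/54) / (1/16) = 8/27.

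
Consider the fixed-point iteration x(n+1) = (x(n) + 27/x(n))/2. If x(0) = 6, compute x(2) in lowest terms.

x(1) = (6 + 27/6)/2 = 21/4.
x(2) = (21/4 + 27/(21/4))/2 = 291/56.

291/56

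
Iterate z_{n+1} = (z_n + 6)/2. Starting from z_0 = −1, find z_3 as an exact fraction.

41/8

z_1 = ((−1) + 6)/2 = 5/2.
z_2 = ((5/2) + 6)/2 = 17/4.
z_3 = ((17/4) + 6)/2 = 41/8.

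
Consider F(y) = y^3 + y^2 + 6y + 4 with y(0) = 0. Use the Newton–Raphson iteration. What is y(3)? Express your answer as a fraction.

-1111490/1607931

F'(y) = 3y^2 + 2y + 6.
F(0) = 4, F'(0) = 6, so y(1) = 0 - 4/6 = -2/3.
F(-2/3) = 4/27, F'(-2/3) = 6, so y(2) = (-2/3) - (4/27)/6 = -56/81.
F(-56/81) = -332/531441, F'(-56/81) = 13234/2187, so y(3) = (-56/81) - (-332/531441)/(13234/2187) = -1111490/1607931.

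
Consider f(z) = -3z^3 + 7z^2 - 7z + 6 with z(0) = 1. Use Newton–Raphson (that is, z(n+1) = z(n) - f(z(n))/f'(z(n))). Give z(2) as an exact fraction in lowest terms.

f'(z) = -9z^2 + 14z - 7.
f(1) = 3, f'(1) = -2, so z(1) = 1 - 3/(-2) = 5/2.
f(5/2) = -117/8, f'(5/2) = -113/4, so z(2) = (5/2) - (-117/8)/(-113/4) = 224/113.

224/113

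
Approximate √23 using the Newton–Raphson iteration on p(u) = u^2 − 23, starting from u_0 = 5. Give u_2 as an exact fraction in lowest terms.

p'(u) = 2u.
p(5) = 2, p'(5) = 10, so u_1 = 5 − 2/10 = 24/5.
p(24/5) = 1/25, p'(24/5) = 48/5, so u_2 = (24/5) − (1/25)/(48/5) = 1151/240.

1151/240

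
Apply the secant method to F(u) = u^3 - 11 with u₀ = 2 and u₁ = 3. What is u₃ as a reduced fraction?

16025/7267

F(2) = -3, F(3) = 16. u₂ = 3 - 16·(3 - 2)/(16 - (-3)) = 41/19.
F(3) = 16, F(41/19) = -6528/6859. u₃ = (41/19) - (-6528/6859)·((41/19) - 3)/((-6528/6859) - 16) = 16025/7267.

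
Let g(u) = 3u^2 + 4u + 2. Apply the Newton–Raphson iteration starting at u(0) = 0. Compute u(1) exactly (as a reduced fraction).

g'(u) = 6u + 4.
g(0) = 2, g'(0) = 4, so u(1) = 0 - 2/4 = -1/2.

-1/2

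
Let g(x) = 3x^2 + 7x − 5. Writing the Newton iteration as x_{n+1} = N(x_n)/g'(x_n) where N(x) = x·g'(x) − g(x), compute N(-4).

53

g'(x) = 6x + 7.
N(x) = x·g'(x) − g(x) = x·(6x + 7) − (3x^2 + 7x − 5) = 3x^2 + 5.
N(-4) = 53.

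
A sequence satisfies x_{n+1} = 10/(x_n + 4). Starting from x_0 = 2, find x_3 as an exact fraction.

x_1 = 10/(2 + 4) = 5/3.
x_2 = 10/(5/3 + 4) = 30/17.
x_3 = 10/(30/17 + 4) = 85/49.

85/49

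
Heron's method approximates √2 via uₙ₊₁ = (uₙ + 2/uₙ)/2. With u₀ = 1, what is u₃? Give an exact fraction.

u₁ = (1 + 2/1)/2 = 3/2.
u₂ = (3/2 + 2/(3/2))/2 = 17/12.
u₃ = (17/12 + 2/(17/12))/2 = 577/408.

577/408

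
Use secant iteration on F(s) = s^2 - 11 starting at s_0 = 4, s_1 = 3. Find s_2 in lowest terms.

23/7

F(4) = 5, F(3) = -2. s_2 = 3 - (-2)·(3 - 4)/((-2) - 5) = 23/7.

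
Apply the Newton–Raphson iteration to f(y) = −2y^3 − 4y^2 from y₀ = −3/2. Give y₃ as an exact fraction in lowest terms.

−21/10

f'(y) = −6y^2 − 8y.
f(−3/2) = −9/4, f'(−3/2) = −3/2, so y₁ = (−3/2) − (−9/4)/(−3/2) = −3.
f(−3) = 18, f'(−3) = −30, so y₂ = (−3) − 18/(−30) = −12/5.
f(−12/5) = 576/125, f'(−12/5) = −384/25, so y₃ = (−12/5) − (576/125)/(−384/25) = −21/10.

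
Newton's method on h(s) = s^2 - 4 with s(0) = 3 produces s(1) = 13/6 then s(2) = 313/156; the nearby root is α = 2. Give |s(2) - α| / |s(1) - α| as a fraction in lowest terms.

1/26

s(1) - α = 13/6 - 2 = 1/6, so |s(1) - α| = 1/6.
s(2) - α = 313/156 - 2 = 1/156, so |s(2) - α| = 1/156.
Ratio = (1/156) / (1/6) = 1/26.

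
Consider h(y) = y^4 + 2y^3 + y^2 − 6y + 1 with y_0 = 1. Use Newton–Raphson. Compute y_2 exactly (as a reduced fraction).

5301/4688

h'(y) = 4y^3 + 6y^2 + 2y − 6.
h(1) = −1, h'(1) = 6, so y_1 = 1 − (−1)/6 = 7/6.
h(7/6) = 505/1296, h'(7/6) = 293/27, so y_2 = (7/6) − (505/1296)/(293/27) = 5301/4688.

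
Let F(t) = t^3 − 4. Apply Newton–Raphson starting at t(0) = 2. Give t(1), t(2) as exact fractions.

F'(t) = 3t^2.
F(2) = 4, F'(2) = 12, so t(1) = 2 − 4/12 = 5/3.
F(5/3) = 17/27, F'(5/3) = 25/3, so t(2) = (5/3) − (17/27)/(25/3) = 358/225.

t(1) = 5/3, t(2) = 358/225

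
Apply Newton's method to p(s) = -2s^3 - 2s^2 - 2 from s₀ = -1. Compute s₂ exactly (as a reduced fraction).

p'(s) = -6s^2 - 4s.
p(-1) = -2, p'(-1) = -2, so s₁ = (-1) - (-2)/(-2) = -2.
p(-2) = 6, p'(-2) = -16, so s₂ = (-2) - 6/(-16) = -13/8.

-13/8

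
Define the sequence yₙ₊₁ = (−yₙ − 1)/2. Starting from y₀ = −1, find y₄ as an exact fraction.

−3/8

y₁ = (−(−1) − 1)/2 = 0.
y₂ = (−0 − 1)/2 = −1/2.
y₃ = (−(−1/2) − 1)/2 = −1/4.
y₄ = (−(−1/4) − 1)/2 = −3/8.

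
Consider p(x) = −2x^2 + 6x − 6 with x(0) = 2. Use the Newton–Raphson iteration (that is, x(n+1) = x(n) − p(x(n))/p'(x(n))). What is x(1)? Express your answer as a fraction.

1

p'(x) = −4x + 6.
p(2) = −2, p'(2) = −2, so x(1) = 2 − (−2)/(−2) = 1.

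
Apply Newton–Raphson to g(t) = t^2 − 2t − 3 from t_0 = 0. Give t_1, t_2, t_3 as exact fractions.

t_1 = −3/2, t_2 = −21/20, t_3 = −1641/1640

g'(t) = 2t − 2.
g(0) = −3, g'(0) = −2, so t_1 = 0 − (−3)/(−2) = −3/2.
g(−3/2) = 9/4, g'(−3/2) = −5, so t_2 = (−3/2) − (9/4)/(−5) = −21/20.
g(−21/20) = 81/400, g'(−21/20) = −41/10, so t_3 = (−21/20) − (81/400)/(−41/10) = −1641/1640.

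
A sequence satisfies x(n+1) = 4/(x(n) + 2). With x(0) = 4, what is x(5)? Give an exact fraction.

11/9

x(1) = 4/(4 + 2) = 2/3.
x(2) = 4/(2/3 + 2) = 3/2.
x(3) = 4/(3/2 + 2) = 8/7.
x(4) = 4/(8/7 + 2) = 14/11.
x(5) = 4/(14/11 + 2) = 11/9.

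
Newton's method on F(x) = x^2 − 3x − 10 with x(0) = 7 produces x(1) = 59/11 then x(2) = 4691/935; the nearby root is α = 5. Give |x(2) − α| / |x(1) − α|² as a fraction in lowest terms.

x(1) − α = 59/11 − 5 = 4/11, so |x(1) − α| = 4/11.
x(2) − α = 4691/935 − 5 = 16/935, so |x(2) − α| = 16/935.
|x(1) − α|² = 16/121.
Ratio = (16/935) / (16/121) = 11/85.

11/85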